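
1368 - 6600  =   - 5232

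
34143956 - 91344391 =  - 57200435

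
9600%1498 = 612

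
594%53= 11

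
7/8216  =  7/8216  =  0.00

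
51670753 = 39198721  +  12472032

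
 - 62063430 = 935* ( - 66378 )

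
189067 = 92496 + 96571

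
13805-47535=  -33730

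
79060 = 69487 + 9573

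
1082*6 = 6492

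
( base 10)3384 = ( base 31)3g5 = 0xD38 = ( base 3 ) 11122100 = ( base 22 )6LI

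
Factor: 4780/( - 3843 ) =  - 2^2*3^( - 2)*5^1*7^(-1 )*61^(-1)*239^1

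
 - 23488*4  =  -93952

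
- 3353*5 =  - 16765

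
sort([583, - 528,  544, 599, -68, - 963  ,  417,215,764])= [-963, - 528, - 68,215, 417,544, 583,599, 764]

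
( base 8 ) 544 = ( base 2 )101100100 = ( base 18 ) 11e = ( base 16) 164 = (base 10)356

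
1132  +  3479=4611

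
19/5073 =1/267 = 0.00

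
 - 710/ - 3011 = 710/3011=0.24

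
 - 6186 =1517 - 7703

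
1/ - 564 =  - 1  +  563/564 = - 0.00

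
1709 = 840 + 869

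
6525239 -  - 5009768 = 11535007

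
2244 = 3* 748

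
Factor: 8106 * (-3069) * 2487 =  - 2^1*3^4* 7^1*11^1*31^1*193^1 * 829^1= -61869879918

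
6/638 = 3/319= 0.01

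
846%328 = 190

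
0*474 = 0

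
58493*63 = 3685059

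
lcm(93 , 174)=5394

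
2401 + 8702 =11103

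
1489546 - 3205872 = -1716326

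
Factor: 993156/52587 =331052/17529= 2^2*3^( - 1)*5843^(-1 )*82763^1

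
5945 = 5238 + 707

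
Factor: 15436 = 2^2*17^1*227^1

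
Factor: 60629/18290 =2^( - 1 )*5^(- 1 )*19^1*31^( - 1 ) * 59^( - 1)*3191^1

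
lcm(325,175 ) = 2275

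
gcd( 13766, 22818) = 2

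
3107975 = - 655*(-4745) 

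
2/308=1/154= 0.01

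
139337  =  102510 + 36827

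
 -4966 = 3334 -8300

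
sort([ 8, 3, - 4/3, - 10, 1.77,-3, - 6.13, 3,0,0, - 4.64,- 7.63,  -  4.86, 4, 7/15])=[-10,-7.63,-6.13 , - 4.86,-4.64, - 3,-4/3,  0,0, 7/15,1.77,3, 3, 4, 8]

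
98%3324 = 98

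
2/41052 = 1/20526 = 0.00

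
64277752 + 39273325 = 103551077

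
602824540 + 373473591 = 976298131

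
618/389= 1 + 229/389 = 1.59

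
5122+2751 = 7873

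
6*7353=44118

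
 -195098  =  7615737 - 7810835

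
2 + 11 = 13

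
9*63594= 572346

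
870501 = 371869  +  498632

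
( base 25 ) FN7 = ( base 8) 23345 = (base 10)9957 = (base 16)26E5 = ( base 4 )2123211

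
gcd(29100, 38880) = 60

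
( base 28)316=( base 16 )952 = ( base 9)3241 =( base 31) 2EU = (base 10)2386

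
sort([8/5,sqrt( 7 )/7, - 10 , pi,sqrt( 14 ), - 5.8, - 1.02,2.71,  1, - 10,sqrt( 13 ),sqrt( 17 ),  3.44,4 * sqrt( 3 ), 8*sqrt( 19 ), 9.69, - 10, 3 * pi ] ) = [  -  10, - 10, - 10, - 5.8, - 1.02,sqrt( 7 )/7,1, 8/5 , 2.71,pi , 3.44,sqrt( 13), sqrt( 14 ),sqrt( 17 ),4 *sqrt( 3 ),  3*pi, 9.69, 8 * sqrt( 19 )] 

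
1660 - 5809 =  - 4149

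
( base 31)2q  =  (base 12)74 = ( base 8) 130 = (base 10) 88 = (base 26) 3A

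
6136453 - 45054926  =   - 38918473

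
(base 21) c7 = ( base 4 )10003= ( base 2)100000011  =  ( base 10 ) 259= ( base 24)aj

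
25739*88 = 2265032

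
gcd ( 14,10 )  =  2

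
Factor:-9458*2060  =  -2^3*5^1*103^1*4729^1 = - 19483480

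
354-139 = 215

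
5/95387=5/95387 = 0.00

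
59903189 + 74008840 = 133912029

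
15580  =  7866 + 7714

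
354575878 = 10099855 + 344476023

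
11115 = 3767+7348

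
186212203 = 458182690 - 271970487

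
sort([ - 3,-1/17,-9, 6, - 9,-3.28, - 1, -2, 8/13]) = [ - 9,-9, - 3.28, -3, - 2, -1,-1/17, 8/13, 6]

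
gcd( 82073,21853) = 1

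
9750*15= 146250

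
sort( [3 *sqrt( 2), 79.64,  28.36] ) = [ 3*sqrt( 2), 28.36,79.64]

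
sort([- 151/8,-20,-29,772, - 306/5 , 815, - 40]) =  [ - 306/5, - 40, - 29 ,-20, - 151/8, 772, 815 ]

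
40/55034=20/27517 = 0.00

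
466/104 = 4 + 25/52 =4.48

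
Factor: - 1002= - 2^1*3^1*167^1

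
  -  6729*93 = - 625797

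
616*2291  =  1411256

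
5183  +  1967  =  7150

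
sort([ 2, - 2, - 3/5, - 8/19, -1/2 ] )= [  -  2, - 3/5, - 1/2, - 8/19, 2 ] 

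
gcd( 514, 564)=2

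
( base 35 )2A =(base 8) 120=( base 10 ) 80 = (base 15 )55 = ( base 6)212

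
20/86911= 20/86911= 0.00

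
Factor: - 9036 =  - 2^2*3^2*251^1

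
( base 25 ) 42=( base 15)6c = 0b1100110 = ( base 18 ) 5c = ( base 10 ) 102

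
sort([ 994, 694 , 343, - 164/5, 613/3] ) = [ - 164/5,613/3, 343, 694,  994] 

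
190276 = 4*47569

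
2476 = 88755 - 86279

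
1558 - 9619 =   -  8061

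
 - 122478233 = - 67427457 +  - 55050776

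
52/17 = 3 + 1/17  =  3.06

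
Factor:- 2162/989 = - 2^1*43^( - 1)*47^1 = -94/43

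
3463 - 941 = 2522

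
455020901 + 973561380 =1428582281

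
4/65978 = 2/32989 = 0.00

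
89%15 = 14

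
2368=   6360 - 3992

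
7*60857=425999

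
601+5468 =6069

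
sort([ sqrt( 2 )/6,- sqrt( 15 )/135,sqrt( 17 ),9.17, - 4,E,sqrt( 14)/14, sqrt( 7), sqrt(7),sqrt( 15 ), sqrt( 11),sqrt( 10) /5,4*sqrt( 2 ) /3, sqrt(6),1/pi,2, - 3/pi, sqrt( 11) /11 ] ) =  [ - 4,  -  3/pi, - sqrt( 15) /135,sqrt( 2)/6, sqrt ( 14) /14,sqrt(11 )/11,1/pi, sqrt( 10)/5,4*sqrt(2)/3,2,sqrt( 6 ),sqrt( 7),  sqrt( 7),E, sqrt(11),sqrt(15), sqrt( 17),9.17 ]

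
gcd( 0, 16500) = 16500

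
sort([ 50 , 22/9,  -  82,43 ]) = [ - 82,22/9,43,50]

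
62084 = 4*15521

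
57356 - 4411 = 52945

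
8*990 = 7920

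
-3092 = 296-3388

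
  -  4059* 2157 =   -  8755263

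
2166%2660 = 2166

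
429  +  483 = 912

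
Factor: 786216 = 2^3*3^1 *17^1*41^1*47^1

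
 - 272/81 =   -  4+52/81 = - 3.36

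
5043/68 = 74+11/68 = 74.16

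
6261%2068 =57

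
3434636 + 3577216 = 7011852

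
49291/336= 49291/336=146.70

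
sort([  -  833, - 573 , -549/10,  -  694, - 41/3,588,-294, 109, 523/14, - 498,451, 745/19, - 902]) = [ - 902,-833, - 694, - 573,  -  498,-294, - 549/10, - 41/3,523/14, 745/19,109, 451, 588]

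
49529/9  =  5503 + 2/9=5503.22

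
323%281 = 42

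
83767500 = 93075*900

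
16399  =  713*23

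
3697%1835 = 27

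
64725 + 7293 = 72018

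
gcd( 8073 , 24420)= 3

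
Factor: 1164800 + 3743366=2^1*419^1 * 5857^1 = 4908166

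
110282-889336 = -779054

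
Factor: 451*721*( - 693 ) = -3^2 * 7^2*11^2*41^1*103^1=- 225343503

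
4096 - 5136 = - 1040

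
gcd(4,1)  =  1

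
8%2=0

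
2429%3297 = 2429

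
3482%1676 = 130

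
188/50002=94/25001 =0.00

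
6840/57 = 120 =120.00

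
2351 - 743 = 1608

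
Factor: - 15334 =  - 2^1*11^1*17^1 * 41^1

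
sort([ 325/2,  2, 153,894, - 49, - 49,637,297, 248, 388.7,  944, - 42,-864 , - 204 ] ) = [-864, - 204, - 49, - 49, - 42,2,153, 325/2,248,297,388.7,  637,894,944]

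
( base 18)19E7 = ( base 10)9007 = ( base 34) 7QV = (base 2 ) 10001100101111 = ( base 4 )2030233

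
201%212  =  201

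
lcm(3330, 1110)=3330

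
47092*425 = 20014100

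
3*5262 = 15786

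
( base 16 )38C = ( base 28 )14c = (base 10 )908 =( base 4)32030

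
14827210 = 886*16735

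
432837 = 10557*41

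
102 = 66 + 36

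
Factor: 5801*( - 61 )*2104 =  - 2^3*61^1 * 263^1 *5801^1  =  - 744523544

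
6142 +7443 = 13585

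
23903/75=318 + 53/75 = 318.71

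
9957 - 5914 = 4043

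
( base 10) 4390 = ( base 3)20000121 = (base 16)1126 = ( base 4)1010212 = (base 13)1CC9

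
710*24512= 17403520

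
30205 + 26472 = 56677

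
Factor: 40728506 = 2^1* 7^3 * 13^1*4567^1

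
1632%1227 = 405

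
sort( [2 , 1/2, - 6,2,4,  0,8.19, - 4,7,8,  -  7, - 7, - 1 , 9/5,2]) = [  -  7, - 7,-6, - 4, - 1,0,1/2, 9/5,2,2,2, 4,7,8, 8.19] 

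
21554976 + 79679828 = 101234804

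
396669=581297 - 184628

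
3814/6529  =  3814/6529 = 0.58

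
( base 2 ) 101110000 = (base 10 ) 368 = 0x170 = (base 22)gg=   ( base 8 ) 560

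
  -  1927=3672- 5599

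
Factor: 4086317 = 37^1*110441^1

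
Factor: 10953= 3^2*1217^1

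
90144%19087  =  13796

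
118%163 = 118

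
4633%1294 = 751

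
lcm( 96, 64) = 192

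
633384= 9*70376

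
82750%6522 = 4486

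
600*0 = 0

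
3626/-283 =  - 13 + 53/283 = -  12.81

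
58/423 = 58/423 = 0.14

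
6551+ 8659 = 15210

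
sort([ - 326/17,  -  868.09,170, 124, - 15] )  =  [-868.09,  -  326/17,-15, 124,170 ]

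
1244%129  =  83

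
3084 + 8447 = 11531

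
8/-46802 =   -  4/23401 = -  0.00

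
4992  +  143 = 5135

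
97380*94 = 9153720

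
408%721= 408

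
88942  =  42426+46516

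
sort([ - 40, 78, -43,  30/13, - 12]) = [ - 43,-40,-12,30/13 , 78]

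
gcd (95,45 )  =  5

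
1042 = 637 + 405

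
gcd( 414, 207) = 207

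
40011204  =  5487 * 7292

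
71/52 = 71/52  =  1.37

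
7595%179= 77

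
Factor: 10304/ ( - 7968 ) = -322/249 =- 2^1*3^ ( - 1)*7^1*23^1*83^ ( - 1) 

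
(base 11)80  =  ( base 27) 37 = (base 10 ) 88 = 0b1011000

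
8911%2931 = 118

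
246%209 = 37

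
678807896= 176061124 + 502746772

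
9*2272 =20448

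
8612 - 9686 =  - 1074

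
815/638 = 815/638 = 1.28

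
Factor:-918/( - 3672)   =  1/4 = 2^( - 2) 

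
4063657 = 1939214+2124443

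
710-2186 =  - 1476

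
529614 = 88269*6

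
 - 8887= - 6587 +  - 2300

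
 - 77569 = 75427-152996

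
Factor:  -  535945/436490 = -107189/87298 =- 2^(- 1)*37^1*2897^1*43649^( - 1)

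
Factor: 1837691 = 43^1*42737^1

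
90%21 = 6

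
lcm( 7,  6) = 42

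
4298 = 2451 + 1847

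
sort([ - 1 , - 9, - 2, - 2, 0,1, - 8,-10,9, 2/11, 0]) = [-10,  -  9, - 8, - 2 , - 2, -1, 0, 0 , 2/11, 1,9 ]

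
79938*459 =36691542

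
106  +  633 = 739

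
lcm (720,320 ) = 2880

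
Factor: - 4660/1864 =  - 2^(-1 ) * 5^1 = - 5/2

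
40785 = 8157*5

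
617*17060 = 10526020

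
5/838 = 5/838 = 0.01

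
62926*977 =61478702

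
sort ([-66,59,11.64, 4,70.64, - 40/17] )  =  [ - 66, - 40/17, 4,11.64,59,70.64] 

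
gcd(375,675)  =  75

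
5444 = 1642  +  3802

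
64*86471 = 5534144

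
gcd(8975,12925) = 25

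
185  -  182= 3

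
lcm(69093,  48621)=1312767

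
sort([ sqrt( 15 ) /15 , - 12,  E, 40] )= [ - 12 , sqrt( 15) /15,E,40 ]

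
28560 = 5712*5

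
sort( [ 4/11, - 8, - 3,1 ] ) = [ - 8,-3,4/11, 1 ] 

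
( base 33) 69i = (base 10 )6849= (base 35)5KO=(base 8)15301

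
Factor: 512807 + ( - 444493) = 2^1*34157^1 = 68314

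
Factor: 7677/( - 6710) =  - 2^ ( - 1)*3^2*5^( - 1)*11^( - 1 )*61^( - 1 )*853^1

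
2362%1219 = 1143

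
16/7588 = 4/1897  =  0.00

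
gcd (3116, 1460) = 4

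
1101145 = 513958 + 587187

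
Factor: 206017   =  7^1*19^1*1549^1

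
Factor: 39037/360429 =103/951  =  3^( - 1)*103^1 * 317^(  -  1)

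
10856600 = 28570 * 380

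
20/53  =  20/53  =  0.38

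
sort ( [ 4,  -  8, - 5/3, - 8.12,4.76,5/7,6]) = [ -8.12,  -  8,- 5/3, 5/7,4,4.76,  6] 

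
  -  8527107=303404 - 8830511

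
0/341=0 = 0.00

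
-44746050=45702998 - 90449048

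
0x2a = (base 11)39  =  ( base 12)36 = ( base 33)19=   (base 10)42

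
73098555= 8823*8285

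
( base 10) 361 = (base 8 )551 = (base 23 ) fg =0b101101001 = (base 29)cd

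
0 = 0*0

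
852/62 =13  +  23/31 = 13.74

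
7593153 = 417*18209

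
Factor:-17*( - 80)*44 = 59840= 2^6*5^1* 11^1*17^1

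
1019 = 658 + 361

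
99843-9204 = 90639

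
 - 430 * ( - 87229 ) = 37508470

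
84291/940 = 84291/940 = 89.67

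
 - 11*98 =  - 1078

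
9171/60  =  3057/20= 152.85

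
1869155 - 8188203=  - 6319048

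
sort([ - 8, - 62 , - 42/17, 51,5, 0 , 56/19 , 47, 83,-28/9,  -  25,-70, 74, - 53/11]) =[ - 70,  -  62, - 25 ,-8,-53/11, - 28/9, - 42/17,0 , 56/19, 5,47,  51, 74,83] 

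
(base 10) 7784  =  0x1E68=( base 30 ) 8JE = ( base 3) 101200022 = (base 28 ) 9q0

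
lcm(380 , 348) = 33060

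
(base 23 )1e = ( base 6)101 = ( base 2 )100101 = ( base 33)14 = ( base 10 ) 37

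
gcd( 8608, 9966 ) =2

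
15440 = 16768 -1328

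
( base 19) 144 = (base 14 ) 237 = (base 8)671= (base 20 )121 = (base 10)441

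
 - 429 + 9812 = 9383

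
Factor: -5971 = -7^1*853^1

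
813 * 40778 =33152514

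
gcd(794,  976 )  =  2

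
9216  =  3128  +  6088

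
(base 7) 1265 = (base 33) eq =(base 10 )488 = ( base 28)hc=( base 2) 111101000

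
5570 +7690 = 13260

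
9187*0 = 0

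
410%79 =15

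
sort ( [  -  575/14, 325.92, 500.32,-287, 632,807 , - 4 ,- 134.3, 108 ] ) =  [ - 287,-134.3, - 575/14, - 4, 108, 325.92, 500.32,  632, 807]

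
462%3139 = 462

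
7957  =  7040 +917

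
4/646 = 2/323 = 0.01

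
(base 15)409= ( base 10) 909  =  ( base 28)14d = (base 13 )54c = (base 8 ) 1615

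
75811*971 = 73612481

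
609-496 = 113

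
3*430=1290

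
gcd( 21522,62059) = 1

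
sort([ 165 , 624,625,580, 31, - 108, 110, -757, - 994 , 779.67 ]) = [ - 994, - 757, - 108 , 31, 110, 165,580,624, 625,779.67]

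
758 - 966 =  - 208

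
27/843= 9/281 = 0.03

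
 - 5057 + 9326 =4269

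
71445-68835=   2610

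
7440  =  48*155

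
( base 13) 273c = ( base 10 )5628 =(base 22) bdi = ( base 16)15fc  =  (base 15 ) 1a03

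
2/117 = 2/117=0.02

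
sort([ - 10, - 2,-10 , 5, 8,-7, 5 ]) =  [ - 10,  -  10, - 7, - 2, 5,5 , 8] 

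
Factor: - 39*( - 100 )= 2^2*3^1*5^2*13^1 =3900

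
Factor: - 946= - 2^1 * 11^1*43^1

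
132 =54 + 78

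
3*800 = 2400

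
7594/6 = 3797/3 =1265.67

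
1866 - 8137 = -6271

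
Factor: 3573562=2^1 *1786781^1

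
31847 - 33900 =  - 2053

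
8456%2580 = 716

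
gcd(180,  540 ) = 180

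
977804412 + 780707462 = 1758511874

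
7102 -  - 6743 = 13845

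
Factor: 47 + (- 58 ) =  - 11 = -11^1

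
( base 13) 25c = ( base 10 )415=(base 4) 12133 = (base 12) 2A7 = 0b110011111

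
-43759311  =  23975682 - 67734993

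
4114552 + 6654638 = 10769190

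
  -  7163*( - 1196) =8566948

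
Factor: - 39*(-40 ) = 1560 = 2^3*3^1*5^1*13^1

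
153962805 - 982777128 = -828814323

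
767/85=9 + 2/85=9.02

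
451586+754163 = 1205749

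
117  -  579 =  - 462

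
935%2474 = 935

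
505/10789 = 505/10789 = 0.05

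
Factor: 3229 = 3229^1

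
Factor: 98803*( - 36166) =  - 2^1*13^2*29^1*107^1 * 3407^1 = - 3573309298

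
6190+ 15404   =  21594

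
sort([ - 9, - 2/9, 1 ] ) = [-9, - 2/9, 1 ] 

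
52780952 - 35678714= 17102238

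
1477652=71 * 20812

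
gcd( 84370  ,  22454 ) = 2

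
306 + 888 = 1194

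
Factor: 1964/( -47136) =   -  1/24 = - 2^( - 3 )*3^( -1 )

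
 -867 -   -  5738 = 4871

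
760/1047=760/1047=   0.73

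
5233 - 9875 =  - 4642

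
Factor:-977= - 977^1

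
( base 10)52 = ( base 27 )1p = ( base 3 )1221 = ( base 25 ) 22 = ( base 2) 110100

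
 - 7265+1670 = -5595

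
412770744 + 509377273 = 922148017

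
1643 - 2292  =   - 649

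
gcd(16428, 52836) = 444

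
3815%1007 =794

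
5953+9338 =15291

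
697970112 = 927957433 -229987321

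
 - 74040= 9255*( - 8)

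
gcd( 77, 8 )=1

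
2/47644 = 1/23822=0.00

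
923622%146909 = 42168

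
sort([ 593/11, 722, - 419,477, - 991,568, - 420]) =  [  -  991, - 420, - 419,593/11,477,568,722] 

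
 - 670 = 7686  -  8356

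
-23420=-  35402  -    -  11982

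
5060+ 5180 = 10240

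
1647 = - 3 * ( - 549 )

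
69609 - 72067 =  - 2458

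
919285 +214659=1133944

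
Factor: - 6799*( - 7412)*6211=312998301668 = 2^2*13^1 * 17^1*109^1*523^1*6211^1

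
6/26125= 6/26125=0.00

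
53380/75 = 711 + 11/15 = 711.73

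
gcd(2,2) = 2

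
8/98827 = 8/98827 = 0.00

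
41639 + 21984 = 63623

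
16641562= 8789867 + 7851695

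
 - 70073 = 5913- 75986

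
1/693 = 1/693=0.00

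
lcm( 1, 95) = 95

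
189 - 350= - 161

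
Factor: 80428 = 2^2*20107^1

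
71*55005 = 3905355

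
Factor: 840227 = 283^1*2969^1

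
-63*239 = - 15057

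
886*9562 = 8471932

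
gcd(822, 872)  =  2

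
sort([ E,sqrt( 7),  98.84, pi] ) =[sqrt (7), E, pi,98.84] 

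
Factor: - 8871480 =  - 2^3*3^2 *5^1*19^1 *1297^1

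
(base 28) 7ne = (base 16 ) 1802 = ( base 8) 14002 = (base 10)6146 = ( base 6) 44242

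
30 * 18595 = 557850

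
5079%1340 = 1059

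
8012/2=4006 = 4006.00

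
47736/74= 23868/37 = 645.08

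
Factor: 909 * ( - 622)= - 2^1 * 3^2* 101^1*311^1 = - 565398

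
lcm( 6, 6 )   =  6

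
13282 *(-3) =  - 39846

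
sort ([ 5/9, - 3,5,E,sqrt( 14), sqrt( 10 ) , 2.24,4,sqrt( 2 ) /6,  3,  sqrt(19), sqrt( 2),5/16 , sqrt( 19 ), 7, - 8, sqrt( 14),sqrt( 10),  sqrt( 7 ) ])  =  [ - 8, - 3,sqrt( 2)/6,5/16  ,  5/9, sqrt( 2), 2.24,sqrt(7), E,3,sqrt( 10) , sqrt(10 ) , sqrt(14),sqrt(14), 4,  sqrt ( 19 ),sqrt( 19), 5 , 7 ] 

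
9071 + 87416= 96487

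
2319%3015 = 2319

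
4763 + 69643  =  74406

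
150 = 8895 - 8745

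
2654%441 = 8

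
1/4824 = 1/4824 =0.00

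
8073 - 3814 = 4259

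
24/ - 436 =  - 1 + 103/109 = - 0.06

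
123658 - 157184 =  - 33526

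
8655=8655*1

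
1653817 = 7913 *209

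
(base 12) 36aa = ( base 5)144203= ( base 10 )6178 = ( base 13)2A73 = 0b1100000100010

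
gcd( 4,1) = 1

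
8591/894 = 9 + 545/894= 9.61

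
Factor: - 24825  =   - 3^1*5^2*331^1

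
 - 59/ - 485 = 59/485 = 0.12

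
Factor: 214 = 2^1*107^1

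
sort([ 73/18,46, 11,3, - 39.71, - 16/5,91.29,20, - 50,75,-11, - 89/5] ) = [ - 50, - 39.71, - 89/5 , - 11  , - 16/5,  3, 73/18,11, 20, 46,75, 91.29 ]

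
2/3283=2/3283=0.00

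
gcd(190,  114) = 38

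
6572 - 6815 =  - 243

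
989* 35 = 34615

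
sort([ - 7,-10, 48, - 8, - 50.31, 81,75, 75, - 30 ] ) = [ - 50.31, - 30, - 10,-8,-7, 48, 75, 75,81] 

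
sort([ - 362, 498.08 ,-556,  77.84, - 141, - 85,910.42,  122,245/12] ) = [  -  556, - 362,-141, - 85,245/12,77.84, 122,498.08, 910.42] 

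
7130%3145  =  840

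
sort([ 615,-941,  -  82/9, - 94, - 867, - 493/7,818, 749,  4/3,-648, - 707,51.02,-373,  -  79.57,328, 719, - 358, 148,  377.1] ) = [ - 941 , - 867, - 707, - 648, - 373, - 358, - 94, - 79.57,  -  493/7, - 82/9, 4/3 , 51.02,148, 328,377.1,615, 719 , 749, 818 ]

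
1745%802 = 141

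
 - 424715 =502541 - 927256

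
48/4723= 48/4723= 0.01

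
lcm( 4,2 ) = 4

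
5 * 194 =970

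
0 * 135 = 0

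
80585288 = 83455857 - 2870569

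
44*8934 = 393096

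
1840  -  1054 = 786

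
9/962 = 9/962 = 0.01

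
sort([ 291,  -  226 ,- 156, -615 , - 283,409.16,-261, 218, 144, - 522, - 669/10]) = [- 615,-522,-283, - 261, - 226, - 156  , - 669/10 , 144, 218,291,409.16 ]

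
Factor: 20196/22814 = 54/61 = 2^1 *3^3 * 61^( - 1) 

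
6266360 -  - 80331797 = 86598157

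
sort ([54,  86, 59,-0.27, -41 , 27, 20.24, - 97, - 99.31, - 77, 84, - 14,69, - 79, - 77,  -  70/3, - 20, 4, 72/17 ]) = [ - 99.31, - 97, - 79, - 77, - 77, - 41 , - 70/3 , - 20, - 14, - 0.27,4, 72/17,20.24, 27,54,59,  69,84,86] 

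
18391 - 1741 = 16650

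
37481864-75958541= - 38476677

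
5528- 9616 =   -  4088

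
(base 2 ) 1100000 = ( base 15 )66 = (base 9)116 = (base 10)96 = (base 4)1200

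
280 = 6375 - 6095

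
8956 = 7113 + 1843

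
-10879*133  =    -  1446907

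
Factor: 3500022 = 2^1*3^1*583337^1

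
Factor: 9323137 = 9323137^1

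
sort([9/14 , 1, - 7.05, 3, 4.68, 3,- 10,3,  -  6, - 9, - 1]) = [ - 10,  -  9,-7.05,-6, - 1, 9/14,1, 3,3, 3,4.68] 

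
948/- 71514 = - 1 + 11761/11919 = -  0.01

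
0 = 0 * 16616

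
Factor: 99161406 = 2^1 * 3^2*37^1*148891^1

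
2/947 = 2/947 = 0.00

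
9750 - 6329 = 3421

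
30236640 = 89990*336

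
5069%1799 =1471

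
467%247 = 220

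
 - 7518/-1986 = 3 + 260/331 = 3.79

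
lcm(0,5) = 0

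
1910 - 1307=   603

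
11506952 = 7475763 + 4031189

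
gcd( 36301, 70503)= 1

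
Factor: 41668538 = 2^1*521^1*39989^1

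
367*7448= 2733416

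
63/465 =21/155 = 0.14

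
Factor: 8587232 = 2^5*127^1*2113^1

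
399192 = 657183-257991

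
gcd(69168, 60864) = 48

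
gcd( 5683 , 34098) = 5683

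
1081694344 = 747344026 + 334350318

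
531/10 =531/10=53.10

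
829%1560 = 829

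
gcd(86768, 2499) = 17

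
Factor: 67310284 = 2^2*907^1*18553^1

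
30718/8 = 3839+ 3/4 = 3839.75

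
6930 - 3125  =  3805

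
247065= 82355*3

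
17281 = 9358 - -7923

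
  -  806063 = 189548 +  - 995611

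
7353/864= 817/96  =  8.51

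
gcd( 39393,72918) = 9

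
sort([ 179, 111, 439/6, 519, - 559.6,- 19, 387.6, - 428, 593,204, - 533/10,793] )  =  [ - 559.6, - 428, - 533/10, - 19, 439/6,111,179,204,387.6, 519, 593,793]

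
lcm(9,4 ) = 36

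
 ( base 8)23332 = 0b10011011011010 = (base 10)9946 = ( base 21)11BD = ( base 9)14571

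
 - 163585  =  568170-731755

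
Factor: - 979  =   - 11^1*89^1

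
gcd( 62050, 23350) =50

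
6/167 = 6/167 = 0.04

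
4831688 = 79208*61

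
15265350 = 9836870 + 5428480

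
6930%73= 68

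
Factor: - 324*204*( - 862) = 2^5* 3^5*17^1*  431^1=56974752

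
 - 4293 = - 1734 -2559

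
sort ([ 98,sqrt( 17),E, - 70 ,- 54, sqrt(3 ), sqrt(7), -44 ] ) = [-70,-54,-44,  sqrt( 3 ),  sqrt (7), E,  sqrt(17 ),98 ] 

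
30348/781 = 30348/781 = 38.86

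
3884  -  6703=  - 2819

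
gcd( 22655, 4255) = 115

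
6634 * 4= 26536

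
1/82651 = 1/82651 = 0.00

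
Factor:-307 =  - 307^1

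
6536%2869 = 798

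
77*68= 5236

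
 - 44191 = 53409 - 97600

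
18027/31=581  +  16/31=581.52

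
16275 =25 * 651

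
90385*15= 1355775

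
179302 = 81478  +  97824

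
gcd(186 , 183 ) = 3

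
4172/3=1390 + 2/3 = 1390.67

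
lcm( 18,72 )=72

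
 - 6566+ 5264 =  - 1302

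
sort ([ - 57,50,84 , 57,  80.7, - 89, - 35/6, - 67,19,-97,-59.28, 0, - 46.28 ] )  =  [ - 97 , - 89, - 67, - 59.28, - 57, -46.28 , - 35/6, 0,19,  50 , 57,  80.7, 84] 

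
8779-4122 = 4657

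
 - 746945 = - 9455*79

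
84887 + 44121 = 129008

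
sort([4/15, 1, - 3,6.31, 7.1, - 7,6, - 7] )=[ - 7,-7, - 3, 4/15, 1, 6,6.31, 7.1]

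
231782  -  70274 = 161508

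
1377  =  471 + 906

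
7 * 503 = 3521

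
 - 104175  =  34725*( - 3 ) 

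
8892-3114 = 5778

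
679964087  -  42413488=637550599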